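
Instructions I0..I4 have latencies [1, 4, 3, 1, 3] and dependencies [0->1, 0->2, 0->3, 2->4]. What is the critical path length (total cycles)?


Compute longest path through dependency graph: dist(Ik) = max over predecessors of dist + latency(Ik).
dist(I0) = latency 1 = 1
dist(I1) = dist(I0) + 4 = 1 + 4 = 5
dist(I2) = dist(I0) + 3 = 1 + 3 = 4
dist(I3) = dist(I0) + 1 = 1 + 1 = 2
dist(I4) = dist(I2) + 3 = 4 + 3 = 7
Critical path = max dist = 7

7


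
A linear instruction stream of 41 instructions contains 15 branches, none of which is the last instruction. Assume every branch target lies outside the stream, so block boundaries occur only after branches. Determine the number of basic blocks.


With no in-sequence branch targets, the leaders are the first instruction plus the instruction after each branch.
Number of basic blocks = branches + 1
= 15 + 1 = 16

16


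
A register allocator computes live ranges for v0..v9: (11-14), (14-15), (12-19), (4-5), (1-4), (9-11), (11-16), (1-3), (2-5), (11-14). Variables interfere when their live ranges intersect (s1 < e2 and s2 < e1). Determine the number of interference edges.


Check all pairs for overlapping intervals.
Two intervals (s1,e1) and (s2,e2) overlap if s1 < e2 and s2 < e1.
v0 (11-14) vs v1..v9: overlaps v2, v6, v9 -> 3
v1 (14-15) vs v2..v9: overlaps v2, v6 -> 2
v2 (12-19) vs v3..v9: overlaps v6, v9 -> 2
v3 (4-5) vs v4..v9: overlaps v8 -> 1
v4 (1-4) vs v5..v9: overlaps v7, v8 -> 2
v5 (9-11) vs v6..v9: overlaps none -> 0
v6 (11-16) vs v7..v9: overlaps v9 -> 1
v7 (1-3) vs v8..v9: overlaps v8 -> 1
v8 (2-5) vs v9: overlaps none -> 0
Total overlapping pairs = 3 + 2 + 2 + 1 + 2 + 0 + 1 + 1 + 0 = 12

12


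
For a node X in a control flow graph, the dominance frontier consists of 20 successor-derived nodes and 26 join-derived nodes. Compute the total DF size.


DF(X) = direct successor contributions + join point contributions
= 20 + 26 = 46

46


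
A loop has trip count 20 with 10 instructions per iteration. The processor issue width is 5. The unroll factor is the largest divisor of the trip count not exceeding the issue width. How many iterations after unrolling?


Largest divisor of 20 <= 5 is 5
New iterations = 20 / 5 = 4

4


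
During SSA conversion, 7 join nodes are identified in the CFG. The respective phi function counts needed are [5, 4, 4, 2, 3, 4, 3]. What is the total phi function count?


Total phi functions = sum of phi functions at each join node
= 5 + 4 + 4 + 2 + 3 + 4 + 3 = 25

25


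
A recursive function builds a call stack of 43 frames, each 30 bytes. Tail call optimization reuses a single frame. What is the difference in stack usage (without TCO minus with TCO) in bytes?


Without TCO: 43 * 30 = 1290 bytes
With TCO: reuse 1 frame = 30 bytes
Savings = 1290 - 30 = 1260

1260


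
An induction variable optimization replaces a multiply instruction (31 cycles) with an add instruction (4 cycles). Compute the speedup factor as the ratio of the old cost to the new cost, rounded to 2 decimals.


Ratio = mult_cost / add_cost = 31 / 4 = 7.75

7.75


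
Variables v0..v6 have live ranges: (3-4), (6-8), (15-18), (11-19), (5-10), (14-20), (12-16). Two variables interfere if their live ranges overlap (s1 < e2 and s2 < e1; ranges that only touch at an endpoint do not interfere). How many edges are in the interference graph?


Check all pairs for overlapping intervals.
Two intervals (s1,e1) and (s2,e2) overlap if s1 < e2 and s2 < e1.
v0 (3-4) vs v1..v6: overlaps none -> 0
v1 (6-8) vs v2..v6: overlaps v4 -> 1
v2 (15-18) vs v3..v6: overlaps v3, v5, v6 -> 3
v3 (11-19) vs v4..v6: overlaps v5, v6 -> 2
v4 (5-10) vs v5..v6: overlaps none -> 0
v5 (14-20) vs v6: overlaps v6 -> 1
Total overlapping pairs = 0 + 1 + 3 + 2 + 0 + 1 = 7

7


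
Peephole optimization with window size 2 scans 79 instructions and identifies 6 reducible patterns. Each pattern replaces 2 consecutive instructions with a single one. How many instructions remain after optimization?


Each match removes 1 instructions.
Total removed = 6 * 1 = 6
Remaining = 79 - 6 = 73

73


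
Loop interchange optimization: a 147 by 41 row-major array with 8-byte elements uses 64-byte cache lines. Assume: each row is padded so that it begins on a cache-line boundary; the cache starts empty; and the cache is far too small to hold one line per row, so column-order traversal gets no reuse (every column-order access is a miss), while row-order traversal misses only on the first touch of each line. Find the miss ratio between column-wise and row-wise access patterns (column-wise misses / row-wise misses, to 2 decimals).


Each row occupies 41 * 8 = 328 bytes and starts on a line boundary, so it spans ceil(328 / 64) = 6 cache lines.
Row-major traversal misses (one per line touched): 147 * ceil(41 * 8 / 64) = 882
Column-major traversal misses (no reuse, every access misses): 147 * 41 = 6027
Ratio = 6027 / 882 = 6.83

6.83


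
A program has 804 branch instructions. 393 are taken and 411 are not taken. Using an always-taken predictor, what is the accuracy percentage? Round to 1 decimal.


Predictor: always-taken
Correct predictions = 393
Accuracy = 393 / 804 * 100 = 48.9%

48.9


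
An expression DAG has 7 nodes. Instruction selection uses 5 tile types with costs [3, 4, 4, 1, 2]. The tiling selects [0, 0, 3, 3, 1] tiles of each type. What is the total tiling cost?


Total cost = sum(count_i * cost_i)
= 0*3 + 0*4 + 3*4 + 3*1 + 1*2
= 17

17


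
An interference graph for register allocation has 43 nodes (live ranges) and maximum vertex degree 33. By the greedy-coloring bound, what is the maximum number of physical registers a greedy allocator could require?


Greedy coloring never needs more than (max_degree + 1) colors: when coloring a vertex, at most max_degree neighbors are already colored.
Upper bound = 33 + 1 = 34

34


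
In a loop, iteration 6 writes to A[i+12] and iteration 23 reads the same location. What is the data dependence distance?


Distance = read iteration - write iteration
= 23 - 6 = 17

17


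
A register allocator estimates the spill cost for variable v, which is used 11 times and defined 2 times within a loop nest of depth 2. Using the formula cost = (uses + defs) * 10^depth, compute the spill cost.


uses + defs = 11 + 2 = 13
10^2 = 100
Spill cost = 13 * 100 = 1300

1300


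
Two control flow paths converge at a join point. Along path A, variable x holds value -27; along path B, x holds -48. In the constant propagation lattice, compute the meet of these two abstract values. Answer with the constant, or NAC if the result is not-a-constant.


Meet operation: if both paths give the same constant, result is that constant; if they differ, result is NAC (not-a-constant).
Path A: -27, Path B: -48 -> differ
Result: not-a-constant -> NAC

NAC


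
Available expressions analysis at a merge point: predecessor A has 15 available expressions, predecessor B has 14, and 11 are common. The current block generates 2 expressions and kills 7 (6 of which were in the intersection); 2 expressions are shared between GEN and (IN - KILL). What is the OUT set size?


IN = intersection of predecessors = 11
IN - KILL = 11 - 6 = 5
|OUT| = |GEN| + |IN - KILL| - |GEN ∩ (IN - KILL)| = 2 + 5 - 2 = 5

5


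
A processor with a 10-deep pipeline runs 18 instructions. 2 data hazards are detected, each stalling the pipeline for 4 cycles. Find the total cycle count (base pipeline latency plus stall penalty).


Base cycles = 10 + 18 - 1 = 27
Total stalls = 2 * 4 = 8
Total = 27 + 8 = 35

35


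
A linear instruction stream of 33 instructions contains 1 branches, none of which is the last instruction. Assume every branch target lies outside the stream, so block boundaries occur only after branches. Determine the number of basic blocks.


With no in-sequence branch targets, the leaders are the first instruction plus the instruction after each branch.
Number of basic blocks = branches + 1
= 1 + 1 = 2

2


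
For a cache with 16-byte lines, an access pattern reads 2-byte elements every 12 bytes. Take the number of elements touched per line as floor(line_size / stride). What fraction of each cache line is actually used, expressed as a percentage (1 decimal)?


Elements per cache line = floor(16 / 12) = 1
Bytes used = 1 * 2 = 2
Utilization = 2 / 16 * 100 = 12.5%

12.5


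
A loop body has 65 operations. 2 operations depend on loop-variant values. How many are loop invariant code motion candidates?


Invariant candidates = total - loop-dependent
= 65 - 2 = 63

63


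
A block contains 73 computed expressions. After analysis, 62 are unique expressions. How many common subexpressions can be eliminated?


CSE count = total expressions - unique expressions
= 73 - 62 = 11

11


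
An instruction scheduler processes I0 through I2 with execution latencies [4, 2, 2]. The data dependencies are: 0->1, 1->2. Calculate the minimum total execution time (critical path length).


Compute longest path through dependency graph: dist(Ik) = max over predecessors of dist + latency(Ik).
dist(I0) = latency 4 = 4
dist(I1) = dist(I0) + 2 = 4 + 2 = 6
dist(I2) = dist(I1) + 2 = 6 + 2 = 8
Critical path = max dist = 8

8


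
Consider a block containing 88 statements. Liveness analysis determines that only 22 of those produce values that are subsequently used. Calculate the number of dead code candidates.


Dead code = total statements - live definitions
= 88 - 22 = 66

66


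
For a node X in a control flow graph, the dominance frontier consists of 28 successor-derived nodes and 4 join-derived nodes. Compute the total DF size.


DF(X) = direct successor contributions + join point contributions
= 28 + 4 = 32

32


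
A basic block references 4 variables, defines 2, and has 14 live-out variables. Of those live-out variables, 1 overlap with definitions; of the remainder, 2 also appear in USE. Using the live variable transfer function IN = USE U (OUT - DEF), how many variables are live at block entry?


OUT - DEF: 14 - 1 = 13
|IN| = |USE| + |OUT - DEF| - |USE ∩ (OUT - DEF)| = 4 + 13 - 2 = 15

15


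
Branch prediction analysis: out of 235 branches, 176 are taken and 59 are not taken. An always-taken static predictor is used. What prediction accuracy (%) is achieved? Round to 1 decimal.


Predictor: always-taken
Correct predictions = 176
Accuracy = 176 / 235 * 100 = 74.9%

74.9


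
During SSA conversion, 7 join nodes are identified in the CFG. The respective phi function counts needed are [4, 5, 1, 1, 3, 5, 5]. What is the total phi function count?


Total phi functions = sum of phi functions at each join node
= 4 + 5 + 1 + 1 + 3 + 5 + 5 = 24

24


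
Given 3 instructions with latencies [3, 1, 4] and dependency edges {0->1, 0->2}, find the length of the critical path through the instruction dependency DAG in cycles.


Compute longest path through dependency graph: dist(Ik) = max over predecessors of dist + latency(Ik).
dist(I0) = latency 3 = 3
dist(I1) = dist(I0) + 1 = 3 + 1 = 4
dist(I2) = dist(I0) + 4 = 3 + 4 = 7
Critical path = max dist = 7

7


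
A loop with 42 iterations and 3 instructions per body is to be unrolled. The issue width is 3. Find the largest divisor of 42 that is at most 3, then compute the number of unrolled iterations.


Largest divisor of 42 <= 3 is 3
New iterations = 42 / 3 = 14

14


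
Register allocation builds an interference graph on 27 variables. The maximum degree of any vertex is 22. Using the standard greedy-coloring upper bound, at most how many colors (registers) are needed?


Greedy coloring never needs more than (max_degree + 1) colors: when coloring a vertex, at most max_degree neighbors are already colored.
Upper bound = 22 + 1 = 23

23


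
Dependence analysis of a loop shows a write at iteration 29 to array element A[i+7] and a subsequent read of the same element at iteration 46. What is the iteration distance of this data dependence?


Distance = read iteration - write iteration
= 46 - 29 = 17

17


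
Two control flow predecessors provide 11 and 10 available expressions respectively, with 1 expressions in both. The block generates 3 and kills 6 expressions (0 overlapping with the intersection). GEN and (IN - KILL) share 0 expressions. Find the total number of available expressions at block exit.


IN = intersection of predecessors = 1
IN - KILL = 1 - 0 = 1
|OUT| = |GEN| + |IN - KILL| - |GEN ∩ (IN - KILL)| = 3 + 1 - 0 = 4

4


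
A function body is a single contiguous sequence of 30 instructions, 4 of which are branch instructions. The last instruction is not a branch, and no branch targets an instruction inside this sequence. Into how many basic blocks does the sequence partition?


With no in-sequence branch targets, the leaders are the first instruction plus the instruction after each branch.
Number of basic blocks = branches + 1
= 4 + 1 = 5

5


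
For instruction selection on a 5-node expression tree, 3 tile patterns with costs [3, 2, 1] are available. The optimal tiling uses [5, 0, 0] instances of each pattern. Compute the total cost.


Total cost = sum(count_i * cost_i)
= 5*3 + 0*2 + 0*1
= 15

15


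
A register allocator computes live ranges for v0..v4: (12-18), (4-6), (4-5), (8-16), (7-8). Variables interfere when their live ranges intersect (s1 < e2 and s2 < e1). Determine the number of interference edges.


Check all pairs for overlapping intervals.
Two intervals (s1,e1) and (s2,e2) overlap if s1 < e2 and s2 < e1.
v0 (12-18) vs v1..v4: overlaps v3 -> 1
v1 (4-6) vs v2..v4: overlaps v2 -> 1
v2 (4-5) vs v3..v4: overlaps none -> 0
v3 (8-16) vs v4: overlaps none -> 0
Total overlapping pairs = 1 + 1 + 0 + 0 = 2

2


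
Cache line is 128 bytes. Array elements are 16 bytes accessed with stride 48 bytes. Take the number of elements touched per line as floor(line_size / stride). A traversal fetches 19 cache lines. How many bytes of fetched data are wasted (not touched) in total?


Elements per line = floor(128 / 48) = 2
Bytes used per line = 2 * 16 = 32
Wasted per line = 128 - 32 = 96
Total wasted = 96 * 19 = 1824

1824


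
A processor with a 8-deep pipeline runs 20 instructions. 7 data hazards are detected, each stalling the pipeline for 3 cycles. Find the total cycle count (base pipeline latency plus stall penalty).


Base cycles = 8 + 20 - 1 = 27
Total stalls = 7 * 3 = 21
Total = 27 + 21 = 48

48


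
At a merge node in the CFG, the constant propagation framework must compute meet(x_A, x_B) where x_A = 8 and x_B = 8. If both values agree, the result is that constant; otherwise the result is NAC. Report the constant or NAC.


Meet operation: if both paths give the same constant, result is that constant; if they differ, result is NAC (not-a-constant).
Path A: 8, Path B: 8 -> equal
Result: constant -> 8

8


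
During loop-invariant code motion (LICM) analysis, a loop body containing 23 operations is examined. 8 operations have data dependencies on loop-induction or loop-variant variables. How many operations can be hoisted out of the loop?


Invariant candidates = total - loop-dependent
= 23 - 8 = 15

15


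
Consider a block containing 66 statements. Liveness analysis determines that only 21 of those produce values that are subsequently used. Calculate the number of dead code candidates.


Dead code = total statements - live definitions
= 66 - 21 = 45

45


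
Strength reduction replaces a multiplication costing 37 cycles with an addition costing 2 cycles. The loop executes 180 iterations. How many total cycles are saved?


Per-iteration saving = 37 - 2 = 35
Total saved = 180 * 35 = 6300

6300


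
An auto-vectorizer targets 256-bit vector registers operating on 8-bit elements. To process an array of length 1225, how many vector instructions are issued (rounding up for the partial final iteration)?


Width = 256 / 8 = 32 elements per vector op
Iterations = ceil(1225 / 32) = 39

39


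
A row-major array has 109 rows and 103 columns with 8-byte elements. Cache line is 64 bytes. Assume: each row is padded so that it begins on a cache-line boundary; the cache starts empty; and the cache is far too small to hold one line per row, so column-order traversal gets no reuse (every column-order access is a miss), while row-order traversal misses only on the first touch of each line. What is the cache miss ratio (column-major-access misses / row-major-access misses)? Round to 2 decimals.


Each row occupies 103 * 8 = 824 bytes and starts on a line boundary, so it spans ceil(824 / 64) = 13 cache lines.
Row-major traversal misses (one per line touched): 109 * ceil(103 * 8 / 64) = 1417
Column-major traversal misses (no reuse, every access misses): 109 * 103 = 11227
Ratio = 11227 / 1417 = 7.92

7.92


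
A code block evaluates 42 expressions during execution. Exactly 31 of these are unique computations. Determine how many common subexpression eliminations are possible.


CSE count = total expressions - unique expressions
= 42 - 31 = 11

11


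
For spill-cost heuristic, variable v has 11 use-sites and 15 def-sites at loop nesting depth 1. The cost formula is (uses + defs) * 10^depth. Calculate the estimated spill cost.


uses + defs = 11 + 15 = 26
10^1 = 10
Spill cost = 26 * 10 = 260

260


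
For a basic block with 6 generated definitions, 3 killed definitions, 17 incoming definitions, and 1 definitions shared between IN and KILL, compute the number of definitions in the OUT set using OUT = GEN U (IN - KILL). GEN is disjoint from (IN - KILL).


IN - KILL: 17 - 1 = 16 surviving definitions
OUT = GEN + surviving = 6 + 16 = 22

22


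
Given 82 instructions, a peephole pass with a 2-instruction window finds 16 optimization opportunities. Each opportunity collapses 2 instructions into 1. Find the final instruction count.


Each match removes 1 instructions.
Total removed = 16 * 1 = 16
Remaining = 82 - 16 = 66

66


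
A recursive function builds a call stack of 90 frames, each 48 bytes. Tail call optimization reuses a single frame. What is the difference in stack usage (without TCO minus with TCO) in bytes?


Without TCO: 90 * 48 = 4320 bytes
With TCO: reuse 1 frame = 48 bytes
Savings = 4320 - 48 = 4272

4272


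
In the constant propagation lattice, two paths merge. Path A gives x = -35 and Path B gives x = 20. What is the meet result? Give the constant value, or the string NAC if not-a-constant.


Meet operation: if both paths give the same constant, result is that constant; if they differ, result is NAC (not-a-constant).
Path A: -35, Path B: 20 -> differ
Result: not-a-constant -> NAC

NAC


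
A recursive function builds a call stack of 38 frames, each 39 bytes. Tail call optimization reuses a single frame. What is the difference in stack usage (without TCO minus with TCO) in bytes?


Without TCO: 38 * 39 = 1482 bytes
With TCO: reuse 1 frame = 39 bytes
Savings = 1482 - 39 = 1443

1443


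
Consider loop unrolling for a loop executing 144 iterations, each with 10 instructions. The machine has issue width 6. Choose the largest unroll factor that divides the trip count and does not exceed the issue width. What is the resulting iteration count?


Largest divisor of 144 <= 6 is 6
New iterations = 144 / 6 = 24

24


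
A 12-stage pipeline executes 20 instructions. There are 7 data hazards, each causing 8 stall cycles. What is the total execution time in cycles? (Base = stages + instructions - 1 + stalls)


Base cycles = 12 + 20 - 1 = 31
Total stalls = 7 * 8 = 56
Total = 31 + 56 = 87

87


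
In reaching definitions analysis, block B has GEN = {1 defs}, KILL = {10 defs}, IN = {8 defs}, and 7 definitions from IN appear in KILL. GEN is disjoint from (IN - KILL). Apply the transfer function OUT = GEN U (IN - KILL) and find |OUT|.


IN - KILL: 8 - 7 = 1 surviving definitions
OUT = GEN + surviving = 1 + 1 = 2

2


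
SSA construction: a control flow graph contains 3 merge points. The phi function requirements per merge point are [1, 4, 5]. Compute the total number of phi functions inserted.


Total phi functions = sum of phi functions at each join node
= 1 + 4 + 5 = 10

10


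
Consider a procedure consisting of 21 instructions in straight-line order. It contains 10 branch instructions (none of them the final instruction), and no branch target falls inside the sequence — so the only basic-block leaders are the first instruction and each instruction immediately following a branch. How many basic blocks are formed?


With no in-sequence branch targets, the leaders are the first instruction plus the instruction after each branch.
Number of basic blocks = branches + 1
= 10 + 1 = 11

11


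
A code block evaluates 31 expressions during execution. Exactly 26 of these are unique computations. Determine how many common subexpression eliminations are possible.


CSE count = total expressions - unique expressions
= 31 - 26 = 5

5


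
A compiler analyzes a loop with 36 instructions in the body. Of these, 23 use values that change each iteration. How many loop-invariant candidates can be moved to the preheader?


Invariant candidates = total - loop-dependent
= 36 - 23 = 13

13


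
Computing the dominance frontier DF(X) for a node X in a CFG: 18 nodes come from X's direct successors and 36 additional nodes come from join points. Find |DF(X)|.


DF(X) = direct successor contributions + join point contributions
= 18 + 36 = 54

54


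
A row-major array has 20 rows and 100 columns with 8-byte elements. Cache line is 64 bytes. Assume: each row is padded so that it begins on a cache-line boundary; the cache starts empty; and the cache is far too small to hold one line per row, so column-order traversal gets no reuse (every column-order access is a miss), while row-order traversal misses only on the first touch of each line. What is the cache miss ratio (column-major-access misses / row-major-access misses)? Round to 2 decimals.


Each row occupies 100 * 8 = 800 bytes and starts on a line boundary, so it spans ceil(800 / 64) = 13 cache lines.
Row-major traversal misses (one per line touched): 20 * ceil(100 * 8 / 64) = 260
Column-major traversal misses (no reuse, every access misses): 20 * 100 = 2000
Ratio = 2000 / 260 = 7.69

7.69


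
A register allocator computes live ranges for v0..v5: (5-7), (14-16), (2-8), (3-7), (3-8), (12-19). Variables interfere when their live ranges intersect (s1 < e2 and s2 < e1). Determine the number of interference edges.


Check all pairs for overlapping intervals.
Two intervals (s1,e1) and (s2,e2) overlap if s1 < e2 and s2 < e1.
v0 (5-7) vs v1..v5: overlaps v2, v3, v4 -> 3
v1 (14-16) vs v2..v5: overlaps v5 -> 1
v2 (2-8) vs v3..v5: overlaps v3, v4 -> 2
v3 (3-7) vs v4..v5: overlaps v4 -> 1
v4 (3-8) vs v5: overlaps none -> 0
Total overlapping pairs = 3 + 1 + 2 + 1 + 0 = 7

7


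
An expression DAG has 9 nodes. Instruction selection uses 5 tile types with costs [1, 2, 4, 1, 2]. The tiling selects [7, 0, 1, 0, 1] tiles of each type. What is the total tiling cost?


Total cost = sum(count_i * cost_i)
= 7*1 + 0*2 + 1*4 + 0*1 + 1*2
= 13

13


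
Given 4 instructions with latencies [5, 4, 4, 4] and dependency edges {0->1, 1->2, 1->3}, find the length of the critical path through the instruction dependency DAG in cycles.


Compute longest path through dependency graph: dist(Ik) = max over predecessors of dist + latency(Ik).
dist(I0) = latency 5 = 5
dist(I1) = dist(I0) + 4 = 5 + 4 = 9
dist(I2) = dist(I1) + 4 = 9 + 4 = 13
dist(I3) = dist(I1) + 4 = 9 + 4 = 13
Critical path = max dist = 13

13


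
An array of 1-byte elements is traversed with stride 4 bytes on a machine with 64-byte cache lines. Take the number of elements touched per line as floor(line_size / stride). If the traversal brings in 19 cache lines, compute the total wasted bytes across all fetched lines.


Elements per line = floor(64 / 4) = 16
Bytes used per line = 16 * 1 = 16
Wasted per line = 64 - 16 = 48
Total wasted = 48 * 19 = 912

912


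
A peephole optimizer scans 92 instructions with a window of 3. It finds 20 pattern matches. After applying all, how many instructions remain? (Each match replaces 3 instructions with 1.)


Each match removes 2 instructions.
Total removed = 20 * 2 = 40
Remaining = 92 - 40 = 52

52


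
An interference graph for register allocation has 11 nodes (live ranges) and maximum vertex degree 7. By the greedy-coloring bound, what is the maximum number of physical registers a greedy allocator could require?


Greedy coloring never needs more than (max_degree + 1) colors: when coloring a vertex, at most max_degree neighbors are already colored.
Upper bound = 7 + 1 = 8

8


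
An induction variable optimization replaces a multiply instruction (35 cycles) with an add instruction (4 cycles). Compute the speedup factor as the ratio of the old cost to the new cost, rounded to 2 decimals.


Ratio = mult_cost / add_cost = 35 / 4 = 8.75

8.75


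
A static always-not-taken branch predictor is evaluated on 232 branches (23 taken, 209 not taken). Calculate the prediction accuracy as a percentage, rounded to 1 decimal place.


Predictor: always-not-taken
Correct predictions = 209
Accuracy = 209 / 232 * 100 = 90.1%

90.1


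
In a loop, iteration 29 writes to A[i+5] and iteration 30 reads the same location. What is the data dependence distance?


Distance = read iteration - write iteration
= 30 - 29 = 1

1


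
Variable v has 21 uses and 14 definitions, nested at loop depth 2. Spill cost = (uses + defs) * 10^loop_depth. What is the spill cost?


uses + defs = 21 + 14 = 35
10^2 = 100
Spill cost = 35 * 100 = 3500

3500


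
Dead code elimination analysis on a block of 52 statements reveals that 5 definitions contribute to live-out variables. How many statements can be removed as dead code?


Dead code = total statements - live definitions
= 52 - 5 = 47

47


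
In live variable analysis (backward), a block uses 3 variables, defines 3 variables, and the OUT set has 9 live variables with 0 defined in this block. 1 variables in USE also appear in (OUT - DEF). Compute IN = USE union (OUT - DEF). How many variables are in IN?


OUT - DEF: 9 - 0 = 9
|IN| = |USE| + |OUT - DEF| - |USE ∩ (OUT - DEF)| = 3 + 9 - 1 = 11

11


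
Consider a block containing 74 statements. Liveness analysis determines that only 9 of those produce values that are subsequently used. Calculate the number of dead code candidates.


Dead code = total statements - live definitions
= 74 - 9 = 65

65


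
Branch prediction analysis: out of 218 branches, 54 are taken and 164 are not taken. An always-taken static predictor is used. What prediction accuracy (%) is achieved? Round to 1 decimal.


Predictor: always-taken
Correct predictions = 54
Accuracy = 54 / 218 * 100 = 24.8%

24.8


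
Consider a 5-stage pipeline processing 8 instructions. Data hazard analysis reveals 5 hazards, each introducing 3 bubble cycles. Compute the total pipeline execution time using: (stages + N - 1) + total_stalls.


Base cycles = 5 + 8 - 1 = 12
Total stalls = 5 * 3 = 15
Total = 12 + 15 = 27

27


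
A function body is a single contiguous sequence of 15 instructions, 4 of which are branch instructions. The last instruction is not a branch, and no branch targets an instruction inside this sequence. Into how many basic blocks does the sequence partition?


With no in-sequence branch targets, the leaders are the first instruction plus the instruction after each branch.
Number of basic blocks = branches + 1
= 4 + 1 = 5

5


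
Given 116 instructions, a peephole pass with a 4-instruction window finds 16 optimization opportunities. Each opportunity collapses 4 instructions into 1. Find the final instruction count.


Each match removes 3 instructions.
Total removed = 16 * 3 = 48
Remaining = 116 - 48 = 68

68


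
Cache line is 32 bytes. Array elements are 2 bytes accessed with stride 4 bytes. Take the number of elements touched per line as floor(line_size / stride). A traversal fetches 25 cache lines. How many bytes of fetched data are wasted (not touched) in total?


Elements per line = floor(32 / 4) = 8
Bytes used per line = 8 * 2 = 16
Wasted per line = 32 - 16 = 16
Total wasted = 16 * 25 = 400

400


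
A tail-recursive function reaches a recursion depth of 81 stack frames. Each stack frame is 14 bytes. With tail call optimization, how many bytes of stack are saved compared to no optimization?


Without TCO: 81 * 14 = 1134 bytes
With TCO: reuse 1 frame = 14 bytes
Savings = 1134 - 14 = 1120

1120


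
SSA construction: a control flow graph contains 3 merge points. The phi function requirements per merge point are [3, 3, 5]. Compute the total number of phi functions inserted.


Total phi functions = sum of phi functions at each join node
= 3 + 3 + 5 = 11

11


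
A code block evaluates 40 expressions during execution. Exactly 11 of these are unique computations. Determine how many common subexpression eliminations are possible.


CSE count = total expressions - unique expressions
= 40 - 11 = 29

29


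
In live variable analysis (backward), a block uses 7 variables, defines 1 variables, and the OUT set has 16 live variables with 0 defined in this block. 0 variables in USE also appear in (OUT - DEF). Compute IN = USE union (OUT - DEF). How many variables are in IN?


OUT - DEF: 16 - 0 = 16
|IN| = |USE| + |OUT - DEF| - |USE ∩ (OUT - DEF)| = 7 + 16 - 0 = 23

23


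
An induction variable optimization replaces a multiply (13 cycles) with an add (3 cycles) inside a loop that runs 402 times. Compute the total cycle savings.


Per-iteration saving = 13 - 3 = 10
Total saved = 402 * 10 = 4020

4020


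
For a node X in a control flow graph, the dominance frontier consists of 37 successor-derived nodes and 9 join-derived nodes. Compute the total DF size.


DF(X) = direct successor contributions + join point contributions
= 37 + 9 = 46

46


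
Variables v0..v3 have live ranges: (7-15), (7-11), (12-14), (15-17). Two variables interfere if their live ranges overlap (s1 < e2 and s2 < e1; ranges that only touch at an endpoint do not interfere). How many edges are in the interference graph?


Check all pairs for overlapping intervals.
Two intervals (s1,e1) and (s2,e2) overlap if s1 < e2 and s2 < e1.
v0 (7-15) vs v1..v3: overlaps v1, v2 -> 2
v1 (7-11) vs v2..v3: overlaps none -> 0
v2 (12-14) vs v3: overlaps none -> 0
Total overlapping pairs = 2 + 0 + 0 = 2

2


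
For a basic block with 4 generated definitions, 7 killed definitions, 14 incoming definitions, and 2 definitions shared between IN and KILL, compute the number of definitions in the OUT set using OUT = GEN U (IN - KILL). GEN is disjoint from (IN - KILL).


IN - KILL: 14 - 2 = 12 surviving definitions
OUT = GEN + surviving = 4 + 12 = 16

16


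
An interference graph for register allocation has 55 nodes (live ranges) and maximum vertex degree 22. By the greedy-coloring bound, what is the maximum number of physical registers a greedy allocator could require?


Greedy coloring never needs more than (max_degree + 1) colors: when coloring a vertex, at most max_degree neighbors are already colored.
Upper bound = 22 + 1 = 23

23


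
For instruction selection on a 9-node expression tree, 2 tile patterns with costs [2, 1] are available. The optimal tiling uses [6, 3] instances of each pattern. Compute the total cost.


Total cost = sum(count_i * cost_i)
= 6*2 + 3*1
= 15

15


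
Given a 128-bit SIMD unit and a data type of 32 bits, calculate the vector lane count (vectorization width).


Width = SIMD bits / data type bits
= 128 / 32 = 4

4


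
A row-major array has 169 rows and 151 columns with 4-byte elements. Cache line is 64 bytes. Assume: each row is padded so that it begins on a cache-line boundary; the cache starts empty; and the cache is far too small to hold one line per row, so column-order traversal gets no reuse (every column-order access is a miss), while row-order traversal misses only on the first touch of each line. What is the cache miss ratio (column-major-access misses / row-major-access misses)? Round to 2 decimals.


Each row occupies 151 * 4 = 604 bytes and starts on a line boundary, so it spans ceil(604 / 64) = 10 cache lines.
Row-major traversal misses (one per line touched): 169 * ceil(151 * 4 / 64) = 1690
Column-major traversal misses (no reuse, every access misses): 169 * 151 = 25519
Ratio = 25519 / 1690 = 15.1

15.1


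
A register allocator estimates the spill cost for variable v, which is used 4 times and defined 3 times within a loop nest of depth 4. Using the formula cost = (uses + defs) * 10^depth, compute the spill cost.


uses + defs = 4 + 3 = 7
10^4 = 10000
Spill cost = 7 * 10000 = 70000

70000


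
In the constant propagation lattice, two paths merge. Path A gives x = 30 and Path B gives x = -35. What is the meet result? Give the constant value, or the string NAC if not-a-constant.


Meet operation: if both paths give the same constant, result is that constant; if they differ, result is NAC (not-a-constant).
Path A: 30, Path B: -35 -> differ
Result: not-a-constant -> NAC

NAC


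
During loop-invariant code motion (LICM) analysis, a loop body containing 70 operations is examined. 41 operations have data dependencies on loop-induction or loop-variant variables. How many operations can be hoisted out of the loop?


Invariant candidates = total - loop-dependent
= 70 - 41 = 29

29


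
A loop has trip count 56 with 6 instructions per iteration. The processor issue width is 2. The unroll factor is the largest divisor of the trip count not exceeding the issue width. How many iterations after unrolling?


Largest divisor of 56 <= 2 is 2
New iterations = 56 / 2 = 28

28


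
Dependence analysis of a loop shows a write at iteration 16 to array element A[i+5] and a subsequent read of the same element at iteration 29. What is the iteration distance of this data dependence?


Distance = read iteration - write iteration
= 29 - 16 = 13

13


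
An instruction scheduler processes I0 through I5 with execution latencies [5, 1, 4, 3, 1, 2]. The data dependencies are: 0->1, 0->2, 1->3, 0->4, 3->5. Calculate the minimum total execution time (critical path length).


Compute longest path through dependency graph: dist(Ik) = max over predecessors of dist + latency(Ik).
dist(I0) = latency 5 = 5
dist(I1) = dist(I0) + 1 = 5 + 1 = 6
dist(I2) = dist(I0) + 4 = 5 + 4 = 9
dist(I3) = dist(I1) + 3 = 6 + 3 = 9
dist(I4) = dist(I0) + 1 = 5 + 1 = 6
dist(I5) = dist(I3) + 2 = 9 + 2 = 11
Critical path = max dist = 11

11


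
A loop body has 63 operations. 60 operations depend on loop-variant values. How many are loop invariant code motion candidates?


Invariant candidates = total - loop-dependent
= 63 - 60 = 3

3


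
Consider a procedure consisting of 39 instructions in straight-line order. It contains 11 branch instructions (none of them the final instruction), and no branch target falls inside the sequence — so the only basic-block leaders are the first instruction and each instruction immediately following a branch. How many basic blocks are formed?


With no in-sequence branch targets, the leaders are the first instruction plus the instruction after each branch.
Number of basic blocks = branches + 1
= 11 + 1 = 12

12


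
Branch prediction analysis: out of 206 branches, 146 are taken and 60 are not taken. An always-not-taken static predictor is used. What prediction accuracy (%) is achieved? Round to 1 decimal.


Predictor: always-not-taken
Correct predictions = 60
Accuracy = 60 / 206 * 100 = 29.1%

29.1


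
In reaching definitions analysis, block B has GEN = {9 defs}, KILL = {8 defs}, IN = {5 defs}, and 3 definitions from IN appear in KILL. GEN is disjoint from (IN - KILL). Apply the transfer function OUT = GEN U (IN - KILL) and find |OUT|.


IN - KILL: 5 - 3 = 2 surviving definitions
OUT = GEN + surviving = 9 + 2 = 11

11


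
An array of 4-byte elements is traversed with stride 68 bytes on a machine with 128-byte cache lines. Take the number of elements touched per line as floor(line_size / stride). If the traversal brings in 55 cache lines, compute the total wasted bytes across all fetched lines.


Elements per line = floor(128 / 68) = 1
Bytes used per line = 1 * 4 = 4
Wasted per line = 128 - 4 = 124
Total wasted = 124 * 55 = 6820

6820


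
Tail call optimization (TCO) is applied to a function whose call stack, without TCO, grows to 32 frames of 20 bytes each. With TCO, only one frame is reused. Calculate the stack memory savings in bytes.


Without TCO: 32 * 20 = 640 bytes
With TCO: reuse 1 frame = 20 bytes
Savings = 640 - 20 = 620

620


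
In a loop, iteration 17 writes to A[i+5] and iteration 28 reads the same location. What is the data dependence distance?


Distance = read iteration - write iteration
= 28 - 17 = 11

11


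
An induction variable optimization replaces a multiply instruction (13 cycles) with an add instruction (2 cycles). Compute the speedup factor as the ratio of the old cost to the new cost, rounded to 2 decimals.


Ratio = mult_cost / add_cost = 13 / 2 = 6.5

6.5


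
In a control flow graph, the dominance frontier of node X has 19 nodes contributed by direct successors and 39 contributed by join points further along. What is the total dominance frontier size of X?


DF(X) = direct successor contributions + join point contributions
= 19 + 39 = 58

58


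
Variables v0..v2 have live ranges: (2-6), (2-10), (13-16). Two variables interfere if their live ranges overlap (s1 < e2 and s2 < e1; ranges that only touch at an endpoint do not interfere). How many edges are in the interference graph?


Check all pairs for overlapping intervals.
Two intervals (s1,e1) and (s2,e2) overlap if s1 < e2 and s2 < e1.
v0 (2-6) vs v1..v2: overlaps v1 -> 1
v1 (2-10) vs v2: overlaps none -> 0
Total overlapping pairs = 1 + 0 = 1

1


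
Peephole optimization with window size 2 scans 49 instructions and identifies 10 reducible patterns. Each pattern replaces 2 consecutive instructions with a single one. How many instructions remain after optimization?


Each match removes 1 instructions.
Total removed = 10 * 1 = 10
Remaining = 49 - 10 = 39

39


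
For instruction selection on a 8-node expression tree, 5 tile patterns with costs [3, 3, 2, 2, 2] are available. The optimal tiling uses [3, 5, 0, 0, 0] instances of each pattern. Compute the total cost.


Total cost = sum(count_i * cost_i)
= 3*3 + 5*3 + 0*2 + 0*2 + 0*2
= 24

24


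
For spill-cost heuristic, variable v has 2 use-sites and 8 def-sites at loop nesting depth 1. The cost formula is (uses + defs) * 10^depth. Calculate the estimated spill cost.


uses + defs = 2 + 8 = 10
10^1 = 10
Spill cost = 10 * 10 = 100

100


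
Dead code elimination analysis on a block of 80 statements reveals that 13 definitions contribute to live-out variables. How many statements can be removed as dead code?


Dead code = total statements - live definitions
= 80 - 13 = 67

67


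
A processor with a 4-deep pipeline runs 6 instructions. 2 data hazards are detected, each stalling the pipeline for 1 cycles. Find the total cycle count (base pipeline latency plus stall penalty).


Base cycles = 4 + 6 - 1 = 9
Total stalls = 2 * 1 = 2
Total = 9 + 2 = 11

11


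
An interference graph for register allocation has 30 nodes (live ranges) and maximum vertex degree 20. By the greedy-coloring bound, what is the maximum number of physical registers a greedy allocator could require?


Greedy coloring never needs more than (max_degree + 1) colors: when coloring a vertex, at most max_degree neighbors are already colored.
Upper bound = 20 + 1 = 21

21


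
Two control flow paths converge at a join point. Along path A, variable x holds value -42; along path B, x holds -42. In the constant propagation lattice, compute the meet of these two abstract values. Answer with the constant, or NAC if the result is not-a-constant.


Meet operation: if both paths give the same constant, result is that constant; if they differ, result is NAC (not-a-constant).
Path A: -42, Path B: -42 -> equal
Result: constant -> -42

-42
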